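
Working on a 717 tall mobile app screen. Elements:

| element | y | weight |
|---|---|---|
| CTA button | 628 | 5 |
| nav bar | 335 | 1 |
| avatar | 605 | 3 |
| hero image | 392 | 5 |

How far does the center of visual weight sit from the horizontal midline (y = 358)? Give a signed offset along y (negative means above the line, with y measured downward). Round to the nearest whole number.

≈ 160

Σw = 5 + 1 + 3 + 5 = 14.
y: (5·628 + 1·335 + 3·605 + 5·392) / 14 = 7250 / 14 ≈ 517.86
Against y = 358, that's 517.86 − 358 = 159.86.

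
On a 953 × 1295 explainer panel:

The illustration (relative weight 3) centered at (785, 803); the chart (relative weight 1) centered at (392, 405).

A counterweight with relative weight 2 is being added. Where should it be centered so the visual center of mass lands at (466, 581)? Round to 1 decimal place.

New total weight: (3 + 1) + 2 = 6.
x: target moment 6×466 = 2796; current 3·785 + 1·392 = 2747; the counterweight supplies 49, so x = 49/2 ≈ 24.50.
y: target moment 6×581 = 3486; current 3·803 + 1·405 = 2814; the counterweight supplies 672, so y = 672/2 ≈ 336.00.

(24.5, 336.0)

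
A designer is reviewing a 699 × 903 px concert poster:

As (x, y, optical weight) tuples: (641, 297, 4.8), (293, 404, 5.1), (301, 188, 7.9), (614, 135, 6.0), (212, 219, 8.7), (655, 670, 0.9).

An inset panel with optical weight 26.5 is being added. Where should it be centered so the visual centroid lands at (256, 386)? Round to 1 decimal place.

(85.6, 559.7)

With the inset panel, Σw becomes 4.8 + 5.1 + 7.9 + 6.0 + 8.7 + 0.9 + 26.5 = 59.9.
Along x: (13066.9 + 26.5·x) / 59.9 = 256 (existing moment 4.8·641 + 5.1·293 + 7.9·301 + 6.0·614 + 8.7·212 + 0.9·655 = 13066.9) ⇒ x = (15334.4 − 13066.9) / 26.5 ≈ 85.57.
Along y: (8289.5 + 26.5·y) / 59.9 = 386 (existing moment 4.8·297 + 5.1·404 + 7.9·188 + 6.0·135 + 8.7·219 + 0.9·670 = 8289.5) ⇒ y = (23121.4 − 8289.5) / 26.5 ≈ 559.69.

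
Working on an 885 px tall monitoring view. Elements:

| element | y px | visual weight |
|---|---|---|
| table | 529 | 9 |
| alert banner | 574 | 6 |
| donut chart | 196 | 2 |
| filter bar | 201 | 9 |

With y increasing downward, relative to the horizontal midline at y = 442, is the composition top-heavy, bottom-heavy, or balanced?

Σw = 9 + 6 + 2 + 9 = 26.
y-moment: 9·529 + 6·574 + 2·196 + 9·201 = 10406; centroid 10406/26 ≈ 400.23.
Since 400.2 is above (smaller y than) 442, the composition reads top-heavy.

top-heavy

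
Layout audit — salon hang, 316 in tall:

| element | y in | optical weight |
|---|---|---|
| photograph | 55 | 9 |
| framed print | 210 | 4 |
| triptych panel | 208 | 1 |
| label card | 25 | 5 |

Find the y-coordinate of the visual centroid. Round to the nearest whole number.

y ≈ 88

Σw = 9 + 4 + 1 + 5 = 19.
y-moment: 9·55 + 4·210 + 1·208 + 5·25 = 1668; centroid 1668/19 ≈ 87.79.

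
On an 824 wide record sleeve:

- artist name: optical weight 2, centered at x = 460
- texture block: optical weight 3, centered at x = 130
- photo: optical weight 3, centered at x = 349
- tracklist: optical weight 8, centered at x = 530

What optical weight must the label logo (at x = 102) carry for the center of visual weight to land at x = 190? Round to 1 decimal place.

w ≈ 40.4

Existing Σw = 16 (2 + 3 + 3 + 8); existing moment 2·460 + 3·130 + 3·349 + 8·530 = 6597.
Balance at x = 190 requires (6597 + w·102) / (16 + w) = 190.
Solving: w = (190·16 − 6597) / (102 − 190) = -3557 / -88 ≈ 40.42.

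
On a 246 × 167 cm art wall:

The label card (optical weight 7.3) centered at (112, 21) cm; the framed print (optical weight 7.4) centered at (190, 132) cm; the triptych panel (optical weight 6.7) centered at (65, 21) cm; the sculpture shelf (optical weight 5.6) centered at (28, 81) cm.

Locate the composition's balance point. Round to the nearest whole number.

Weights sum to 7.3 + 7.4 + 6.7 + 5.6 = 27.0.
x-moment: 7.3·112 + 7.4·190 + 6.7·65 + 5.6·28 = 2815.9; centroid 2815.9/27.0 ≈ 104.29.
y-moment: 7.3·21 + 7.4·132 + 6.7·21 + 5.6·81 = 1724.4; centroid 1724.4/27.0 ≈ 63.87.

(104, 64)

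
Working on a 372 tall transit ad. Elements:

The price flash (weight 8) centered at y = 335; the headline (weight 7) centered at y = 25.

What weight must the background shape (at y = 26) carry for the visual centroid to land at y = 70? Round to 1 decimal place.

w ≈ 41.0

Existing Σw = 15 (8 + 7); existing moment 8·335 + 7·25 = 2855.
For the centroid to hit 70: (2855 + w·26) / (15 + w) = 70.
So w = (70·15 − 2855)/(26 − 70) = -1805/-44 ≈ 41.02.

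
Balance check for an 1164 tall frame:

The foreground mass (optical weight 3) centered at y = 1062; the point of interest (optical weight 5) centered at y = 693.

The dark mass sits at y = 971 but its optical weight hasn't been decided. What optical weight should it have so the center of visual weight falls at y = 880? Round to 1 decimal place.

Fixed elements: Σw = 3 + 5 = 8, Σw·y = 3·1062 + 5·693 = 6651.
Balance at y = 880 requires (6651 + w·971) / (8 + w) = 880.
Solving: w = (880·8 − 6651) / (971 − 880) = 389 / 91 ≈ 4.27.

w ≈ 4.3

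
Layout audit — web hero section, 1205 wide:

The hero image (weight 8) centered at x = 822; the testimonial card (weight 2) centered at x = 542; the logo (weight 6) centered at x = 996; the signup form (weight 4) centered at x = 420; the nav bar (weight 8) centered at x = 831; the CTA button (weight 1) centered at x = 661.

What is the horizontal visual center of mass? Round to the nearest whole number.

Weights sum to 8 + 2 + 6 + 4 + 8 + 1 = 29.
Σw·x = 8·822 + 2·542 + 6·996 + 4·420 + 8·831 + 1·661 = 22625, so x̄ = 22625/29 ≈ 780.17.

x ≈ 780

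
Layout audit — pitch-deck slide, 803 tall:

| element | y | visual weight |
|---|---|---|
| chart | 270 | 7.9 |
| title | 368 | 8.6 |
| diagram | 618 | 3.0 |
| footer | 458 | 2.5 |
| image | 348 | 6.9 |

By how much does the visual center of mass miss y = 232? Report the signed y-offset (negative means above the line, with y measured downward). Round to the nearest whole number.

≈ 138

Total weight = 7.9 + 8.6 + 3.0 + 2.5 + 6.9 = 28.9.
y-moment: 7.9·270 + 8.6·368 + 3.0·618 + 2.5·458 + 6.9·348 = 10698.0; centroid 10698.0/28.9 ≈ 370.17.
Difference: 370.17 − 232 ≈ 138.17.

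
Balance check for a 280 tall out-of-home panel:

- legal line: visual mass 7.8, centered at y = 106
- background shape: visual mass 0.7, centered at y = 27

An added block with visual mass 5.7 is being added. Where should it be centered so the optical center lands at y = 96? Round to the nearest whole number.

With the added block, Σw becomes 7.8 + 0.7 + 5.7 = 14.2.
y: target moment 14.2×96 = 1363.2; current 7.8·106 + 0.7·27 = 845.7; the added block supplies 517.5, so y = 517.5/5.7 ≈ 90.79.

y ≈ 91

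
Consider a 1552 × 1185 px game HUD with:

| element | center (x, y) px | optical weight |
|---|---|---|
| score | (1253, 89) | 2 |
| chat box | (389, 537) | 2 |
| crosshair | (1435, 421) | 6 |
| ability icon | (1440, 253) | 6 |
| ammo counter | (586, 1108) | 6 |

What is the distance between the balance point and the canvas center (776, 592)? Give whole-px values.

≈ 321 px

Weights sum to 2 + 2 + 6 + 6 + 6 = 22.
x: (2·1253 + 2·389 + 6·1435 + 6·1440 + 6·586) / 22 = 24050 / 22 ≈ 1093.18
y: (2·89 + 2·537 + 6·421 + 6·253 + 6·1108) / 22 = 11944 / 22 ≈ 542.91
From (776, 592): dx = 317.18, dy = -49.09, so the distance is √(dx²+dy²) ≈ 320.96.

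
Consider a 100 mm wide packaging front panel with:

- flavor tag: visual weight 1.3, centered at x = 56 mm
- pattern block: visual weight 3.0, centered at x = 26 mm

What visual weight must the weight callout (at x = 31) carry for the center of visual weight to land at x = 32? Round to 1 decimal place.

w ≈ 13.2

Existing Σw = 4.3 (1.3 + 3.0); existing moment 1.3·56 + 3.0·26 = 150.8.
Set Σw·x/Σw = 32: (150.8 + 31w) = 32·(4.3 + w).
Solving: w = (32·4.3 − 150.8) / (31 − 32) = -13.2 / -1 ≈ 13.20.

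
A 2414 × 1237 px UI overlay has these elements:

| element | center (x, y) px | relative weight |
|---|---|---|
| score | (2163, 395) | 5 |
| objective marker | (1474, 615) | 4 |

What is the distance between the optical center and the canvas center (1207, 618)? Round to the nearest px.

Weights sum to 5 + 4 = 9.
x: (5·2163 + 4·1474) / 9 = 16711 / 9 ≈ 1856.78
y: (5·395 + 4·615) / 9 = 4435 / 9 ≈ 492.78
From (1207, 618): dx = 649.78, dy = -125.22, so the distance is √(dx²+dy²) ≈ 661.73.

≈ 662 px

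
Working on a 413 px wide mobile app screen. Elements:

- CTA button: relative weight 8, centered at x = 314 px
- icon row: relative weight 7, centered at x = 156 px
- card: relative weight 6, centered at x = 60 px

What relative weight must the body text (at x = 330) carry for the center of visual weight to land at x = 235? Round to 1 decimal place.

w ≈ 10.2

Existing Σw = 21 (8 + 7 + 6); existing moment 8·314 + 7·156 + 6·60 = 3964.
For the centroid to hit 235: (3964 + w·330) / (21 + w) = 235.
So w = (235·21 − 3964)/(330 − 235) = 971/95 ≈ 10.22.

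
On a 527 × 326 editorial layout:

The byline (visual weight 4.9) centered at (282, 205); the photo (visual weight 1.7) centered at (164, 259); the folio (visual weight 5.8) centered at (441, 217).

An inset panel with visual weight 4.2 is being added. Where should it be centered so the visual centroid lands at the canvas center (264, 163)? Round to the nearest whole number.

New total weight: (4.9 + 1.7 + 5.8) + 4.2 = 16.6.
x: target moment 16.6×264 = 4382.4; current 4.9·282 + 1.7·164 + 5.8·441 = 4218.4; the inset panel supplies 164.0, so x = 164.0/4.2 ≈ 39.05.
y: target moment 16.6×163 = 2705.8; current 4.9·205 + 1.7·259 + 5.8·217 = 2703.4; the inset panel supplies 2.4, so y = 2.4/4.2 ≈ 0.57.

(39, 1)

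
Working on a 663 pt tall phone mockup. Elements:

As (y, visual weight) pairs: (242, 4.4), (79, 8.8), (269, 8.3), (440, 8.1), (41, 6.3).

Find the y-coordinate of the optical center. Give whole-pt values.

y ≈ 218

Total weight = 4.4 + 8.8 + 8.3 + 8.1 + 6.3 = 35.9.
y: (4.4·242 + 8.8·79 + 8.3·269 + 8.1·440 + 6.3·41) / 35.9 = 7815.0 / 35.9 ≈ 217.69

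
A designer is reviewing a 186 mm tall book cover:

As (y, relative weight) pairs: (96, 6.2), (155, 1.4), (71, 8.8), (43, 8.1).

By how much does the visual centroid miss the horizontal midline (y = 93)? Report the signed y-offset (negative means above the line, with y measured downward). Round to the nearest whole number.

≈ -20 mm

Σw = 6.2 + 1.4 + 8.8 + 8.1 = 24.5.
y: (6.2·96 + 1.4·155 + 8.8·71 + 8.1·43) / 24.5 = 1785.3 / 24.5 ≈ 72.87
Offset from y = 93: 72.87 − 93 ≈ -20.13.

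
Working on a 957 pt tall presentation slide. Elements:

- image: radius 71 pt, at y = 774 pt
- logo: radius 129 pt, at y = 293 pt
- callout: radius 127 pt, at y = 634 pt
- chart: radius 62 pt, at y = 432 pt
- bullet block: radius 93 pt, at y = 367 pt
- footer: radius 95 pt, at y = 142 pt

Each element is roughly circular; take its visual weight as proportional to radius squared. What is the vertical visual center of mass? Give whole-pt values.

y ≈ 423

Weights ∝ r²: image 71² = 5041, logo 129² = 16641, callout 127² = 16129, chart 62² = 3844, bullet block 93² = 8649, footer 95² = 9025; Σw = 59329.
y: moment 25119674 / weight 59329 ≈ 423.40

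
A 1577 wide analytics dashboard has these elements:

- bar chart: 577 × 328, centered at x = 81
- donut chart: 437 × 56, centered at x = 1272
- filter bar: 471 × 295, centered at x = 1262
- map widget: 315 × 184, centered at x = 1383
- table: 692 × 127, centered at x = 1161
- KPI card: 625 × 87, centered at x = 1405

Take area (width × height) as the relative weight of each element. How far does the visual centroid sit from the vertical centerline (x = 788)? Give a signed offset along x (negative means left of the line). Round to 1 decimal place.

Taking area as weight: bar chart 577·328 = 189256, donut chart 437·56 = 24472, filter bar 471·295 = 138945, map widget 315·184 = 57960, table 692·127 = 87884, KPI card 625·87 = 54375. Sum 552892.
Σw·x = 480395589; x̄ = 480395589/552892 ≈ 868.88.
Against x = 788, that's 868.88 − 788 = 80.88.

≈ 80.9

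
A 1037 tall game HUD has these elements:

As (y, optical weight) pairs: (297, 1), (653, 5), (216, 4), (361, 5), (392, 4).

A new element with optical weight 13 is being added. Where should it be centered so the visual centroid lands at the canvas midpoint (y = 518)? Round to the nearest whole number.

y ≈ 675

With the new element, Σw becomes 1 + 5 + 4 + 5 + 4 + 13 = 32.
y: need Σw·y = 32·518 = 16576. Existing = 1·297 + 5·653 + 4·216 + 5·361 + 4·392 = 7799. Remainder 8777 / 13 ≈ 675.15.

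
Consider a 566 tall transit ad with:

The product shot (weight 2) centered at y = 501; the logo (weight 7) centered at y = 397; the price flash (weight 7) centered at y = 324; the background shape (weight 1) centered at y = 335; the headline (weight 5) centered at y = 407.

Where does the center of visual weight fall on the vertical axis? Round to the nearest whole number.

y ≈ 383

Σw = 2 + 7 + 7 + 1 + 5 = 22.
y: (2·501 + 7·397 + 7·324 + 1·335 + 5·407) / 22 = 8419 / 22 ≈ 382.68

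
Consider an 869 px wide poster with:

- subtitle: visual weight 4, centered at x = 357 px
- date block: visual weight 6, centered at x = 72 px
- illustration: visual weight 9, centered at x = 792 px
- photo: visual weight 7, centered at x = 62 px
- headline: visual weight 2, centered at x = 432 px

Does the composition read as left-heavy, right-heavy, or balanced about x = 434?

left-heavy

Total weight = 4 + 6 + 9 + 7 + 2 = 28.
x: (4·357 + 6·72 + 9·792 + 7·62 + 2·432) / 28 = 10286 / 28 ≈ 367.36
367.4 vs midline 434 → left-heavy.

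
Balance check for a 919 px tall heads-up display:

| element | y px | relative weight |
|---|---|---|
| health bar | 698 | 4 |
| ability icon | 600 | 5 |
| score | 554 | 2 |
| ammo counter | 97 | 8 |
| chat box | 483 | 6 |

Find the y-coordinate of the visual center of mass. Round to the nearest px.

y ≈ 423

Weights sum to 4 + 5 + 2 + 8 + 6 = 25.
Σw·y = 4·698 + 5·600 + 2·554 + 8·97 + 6·483 = 10574, so ȳ = 10574/25 ≈ 422.96.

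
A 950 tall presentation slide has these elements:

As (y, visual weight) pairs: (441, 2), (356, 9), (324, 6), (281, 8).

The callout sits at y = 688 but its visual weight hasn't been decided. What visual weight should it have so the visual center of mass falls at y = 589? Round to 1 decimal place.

w ≈ 65.1

Known weights sum to 2 + 9 + 6 + 8 = 25; their moment is 2·441 + 9·356 + 6·324 + 8·281 = 8278.
Set Σw·y/Σw = 589: (8278 + 688w) = 589·(25 + w).
So w = (589·25 − 8278)/(688 − 589) = 6447/99 ≈ 65.12.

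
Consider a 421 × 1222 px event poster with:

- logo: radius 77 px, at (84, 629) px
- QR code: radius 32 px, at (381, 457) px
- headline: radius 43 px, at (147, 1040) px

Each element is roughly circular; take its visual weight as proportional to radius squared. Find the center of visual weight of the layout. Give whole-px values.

(132, 695)

Weights ∝ r²: logo 77² = 5929, QR code 32² = 1024, headline 43² = 1849; Σw = 8802.
x: (5929·84 + 1024·381 + 1849·147) / 8802 = 1159983 / 8802 ≈ 131.79
y: (5929·629 + 1024·457 + 1849·1040) / 8802 = 6120269 / 8802 ≈ 695.33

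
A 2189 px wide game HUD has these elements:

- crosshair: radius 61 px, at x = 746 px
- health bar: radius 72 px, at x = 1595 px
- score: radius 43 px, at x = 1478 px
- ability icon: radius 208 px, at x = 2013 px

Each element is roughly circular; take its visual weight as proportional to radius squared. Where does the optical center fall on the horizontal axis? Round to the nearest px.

Weights ∝ r²: crosshair 61² = 3721, health bar 72² = 5184, score 43² = 1849, ability icon 208² = 43264; Σw = 54018.
Σw·x = 3721·746 + 5184·1595 + 1849·1478 + 43264·2013 = 100867600, so x̄ = 100867600/54018 ≈ 1867.30.

x ≈ 1867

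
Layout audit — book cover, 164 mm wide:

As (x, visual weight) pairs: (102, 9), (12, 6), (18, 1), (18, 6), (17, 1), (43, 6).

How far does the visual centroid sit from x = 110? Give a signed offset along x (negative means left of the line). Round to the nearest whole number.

Weights sum to 9 + 6 + 1 + 6 + 1 + 6 = 29.
x: (9·102 + 6·12 + 1·18 + 6·18 + 1·17 + 6·43) / 29 = 1391 / 29 ≈ 47.97
Offset from x = 110: 47.97 − 110 ≈ -62.03.

≈ -62 mm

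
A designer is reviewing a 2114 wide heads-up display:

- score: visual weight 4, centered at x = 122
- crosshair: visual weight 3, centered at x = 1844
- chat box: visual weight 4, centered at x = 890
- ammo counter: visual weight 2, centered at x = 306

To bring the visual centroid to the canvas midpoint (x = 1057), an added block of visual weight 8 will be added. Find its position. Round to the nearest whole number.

With the added block, Σw becomes 4 + 3 + 4 + 2 + 8 = 21.
x: target moment 21×1057 = 22197; current 4·122 + 3·1844 + 4·890 + 2·306 = 10192; the added block supplies 12005, so x = 12005/8 ≈ 1500.62.

x ≈ 1501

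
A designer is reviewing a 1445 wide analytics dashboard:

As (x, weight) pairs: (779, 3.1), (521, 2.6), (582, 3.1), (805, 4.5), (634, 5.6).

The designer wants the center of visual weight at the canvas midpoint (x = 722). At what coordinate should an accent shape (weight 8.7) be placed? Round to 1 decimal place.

After adding the accent shape, total weight = 3.1 + 2.6 + 3.1 + 4.5 + 5.6 + 8.7 = 27.6.
Along x: (12746.6 + 8.7·x) / 27.6 = 722 (existing moment 3.1·779 + 2.6·521 + 3.1·582 + 4.5·805 + 5.6·634 = 12746.6) ⇒ x = (19927.2 − 12746.6) / 8.7 ≈ 825.36.

x ≈ 825.4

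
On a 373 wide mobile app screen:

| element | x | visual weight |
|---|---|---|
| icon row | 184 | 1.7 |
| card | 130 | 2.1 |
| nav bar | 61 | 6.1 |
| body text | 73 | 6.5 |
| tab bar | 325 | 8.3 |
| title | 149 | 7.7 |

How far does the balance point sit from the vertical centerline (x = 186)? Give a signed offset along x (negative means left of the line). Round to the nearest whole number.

≈ -23

Total weight = 1.7 + 2.1 + 6.1 + 6.5 + 8.3 + 7.7 = 32.4.
x: (1.7·184 + 2.1·130 + 6.1·61 + 6.5·73 + 8.3·325 + 7.7·149) / 32.4 = 5277.2 / 32.4 ≈ 162.88
Offset from x = 186: 162.88 − 186 ≈ -23.12.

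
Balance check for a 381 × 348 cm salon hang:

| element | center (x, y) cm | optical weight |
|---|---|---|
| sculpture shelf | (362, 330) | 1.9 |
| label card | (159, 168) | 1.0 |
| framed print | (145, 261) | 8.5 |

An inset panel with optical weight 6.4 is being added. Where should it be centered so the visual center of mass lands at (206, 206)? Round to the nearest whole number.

(248, 102)

New total weight: (1.9 + 1.0 + 8.5) + 6.4 = 17.8.
Along x: (2079.3 + 6.4·x) / 17.8 = 206 (existing moment 1.9·362 + 1.0·159 + 8.5·145 = 2079.3) ⇒ x = (3666.8 − 2079.3) / 6.4 ≈ 248.05.
Along y: (3013.5 + 6.4·y) / 17.8 = 206 (existing moment 1.9·330 + 1.0·168 + 8.5·261 = 3013.5) ⇒ y = (3666.8 − 3013.5) / 6.4 ≈ 102.08.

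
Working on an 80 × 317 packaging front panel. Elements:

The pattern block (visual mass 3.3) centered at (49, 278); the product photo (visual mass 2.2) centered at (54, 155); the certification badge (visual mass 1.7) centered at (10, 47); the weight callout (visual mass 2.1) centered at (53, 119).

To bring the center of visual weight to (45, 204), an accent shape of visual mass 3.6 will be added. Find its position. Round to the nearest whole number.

With the accent shape, Σw becomes 3.3 + 2.2 + 1.7 + 2.1 + 3.6 = 12.9.
Along x: (408.8 + 3.6·x) / 12.9 = 45 (existing moment 3.3·49 + 2.2·54 + 1.7·10 + 2.1·53 = 408.8) ⇒ x = (580.5 − 408.8) / 3.6 ≈ 47.69.
Along y: (1588.2 + 3.6·y) / 12.9 = 204 (existing moment 3.3·278 + 2.2·155 + 1.7·47 + 2.1·119 = 1588.2) ⇒ y = (2631.6 − 1588.2) / 3.6 ≈ 289.83.

(48, 290)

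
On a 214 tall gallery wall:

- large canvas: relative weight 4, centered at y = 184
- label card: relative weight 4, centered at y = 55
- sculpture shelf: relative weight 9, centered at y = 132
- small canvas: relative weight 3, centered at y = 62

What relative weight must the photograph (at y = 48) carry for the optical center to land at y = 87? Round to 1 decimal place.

Known weights sum to 4 + 4 + 9 + 3 = 20; their moment is 4·184 + 4·55 + 9·132 + 3·62 = 2330.
Set Σw·y/Σw = 87: (2330 + 48w) = 87·(20 + w).
Rearranging, w·(48 − 87) = 87·20 − 2330 = -590, so w ≈ -590/-39 = 15.13.

w ≈ 15.1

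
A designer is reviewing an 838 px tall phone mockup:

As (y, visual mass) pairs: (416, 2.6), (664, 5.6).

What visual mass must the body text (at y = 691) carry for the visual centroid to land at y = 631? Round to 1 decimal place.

Known weights sum to 2.6 + 5.6 = 8.2; their moment is 2.6·416 + 5.6·664 = 4800.0.
For the centroid to hit 631: (4800.0 + w·691) / (8.2 + w) = 631.
So w = (631·8.2 − 4800.0)/(691 − 631) = 374.2/60 ≈ 6.24.

w ≈ 6.2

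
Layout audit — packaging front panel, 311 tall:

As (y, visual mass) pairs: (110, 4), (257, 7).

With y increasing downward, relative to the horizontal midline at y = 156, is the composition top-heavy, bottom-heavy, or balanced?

Total weight = 4 + 7 = 11.
y-moment: 4·110 + 7·257 = 2239; centroid 2239/11 ≈ 203.55.
Since 203.5 is below (larger y than) 156, the composition reads bottom-heavy.

bottom-heavy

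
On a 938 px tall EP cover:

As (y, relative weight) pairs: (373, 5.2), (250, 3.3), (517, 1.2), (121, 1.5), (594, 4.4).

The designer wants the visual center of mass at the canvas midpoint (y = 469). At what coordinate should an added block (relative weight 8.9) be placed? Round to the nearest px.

New total weight: (5.2 + 3.3 + 1.2 + 1.5 + 4.4) + 8.9 = 24.5.
y: need Σw·y = 24.5·469 = 11490.5. Existing = 5.2·373 + 3.3·250 + 1.2·517 + 1.5·121 + 4.4·594 = 6180.1. Remainder 5310.4 / 8.9 ≈ 596.67.

y ≈ 597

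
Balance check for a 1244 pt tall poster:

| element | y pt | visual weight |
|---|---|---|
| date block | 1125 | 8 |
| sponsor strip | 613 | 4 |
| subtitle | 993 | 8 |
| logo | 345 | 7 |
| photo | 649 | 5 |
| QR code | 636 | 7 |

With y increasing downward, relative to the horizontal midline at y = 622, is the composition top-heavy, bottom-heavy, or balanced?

Total weight = 8 + 4 + 8 + 7 + 5 + 7 = 39.
Σw·y = 29508; ȳ = 29508/39 ≈ 756.62.
756.6 vs midline 622 → bottom-heavy.

bottom-heavy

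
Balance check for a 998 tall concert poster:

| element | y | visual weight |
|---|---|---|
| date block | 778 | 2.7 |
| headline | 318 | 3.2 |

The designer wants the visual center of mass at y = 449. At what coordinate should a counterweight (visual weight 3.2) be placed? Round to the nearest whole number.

New total weight: (2.7 + 3.2) + 3.2 = 9.1.
y: target moment 9.1×449 = 4085.9; current 2.7·778 + 3.2·318 = 3118.2; the counterweight supplies 967.7, so y = 967.7/3.2 ≈ 302.41.

y ≈ 302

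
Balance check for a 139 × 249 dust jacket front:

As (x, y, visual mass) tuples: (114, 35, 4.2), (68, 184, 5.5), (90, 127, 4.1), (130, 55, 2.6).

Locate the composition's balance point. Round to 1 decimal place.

(95.1, 111.1)

Weights sum to 4.2 + 5.5 + 4.1 + 2.6 = 16.4.
x-moment: 4.2·114 + 5.5·68 + 4.1·90 + 2.6·130 = 1559.8; centroid 1559.8/16.4 ≈ 95.11.
y-moment: 4.2·35 + 5.5·184 + 4.1·127 + 2.6·55 = 1822.7; centroid 1822.7/16.4 ≈ 111.14.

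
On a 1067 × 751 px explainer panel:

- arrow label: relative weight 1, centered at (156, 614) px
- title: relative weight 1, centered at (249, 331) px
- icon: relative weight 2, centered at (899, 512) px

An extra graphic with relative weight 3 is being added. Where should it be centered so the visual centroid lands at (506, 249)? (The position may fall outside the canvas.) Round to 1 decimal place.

New total weight: (1 + 1 + 2) + 3 = 7.
x: target moment 7×506 = 3542; current 1·156 + 1·249 + 2·899 = 2203; the extra graphic supplies 1339, so x = 1339/3 ≈ 446.33.
y: target moment 7×249 = 1743; current 1·614 + 1·331 + 2·512 = 1969; the extra graphic supplies -226, so y = -226/3 ≈ -75.33.

(446.3, -75.3)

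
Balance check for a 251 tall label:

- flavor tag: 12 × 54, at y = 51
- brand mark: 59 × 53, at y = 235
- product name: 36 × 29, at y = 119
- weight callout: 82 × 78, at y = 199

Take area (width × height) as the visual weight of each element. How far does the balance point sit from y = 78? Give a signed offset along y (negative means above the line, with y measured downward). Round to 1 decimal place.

≈ 115.0

Areas → weights: flavor tag 12·54 = 648, brand mark 59·53 = 3127, product name 36·29 = 1044, weight callout 82·78 = 6396; Σw = 11215.
y-moment: 648·51 + 3127·235 + 1044·119 + 6396·199 = 2164933; centroid 2164933/11215 ≈ 193.04.
Against y = 78, that's 193.04 − 78 = 115.04.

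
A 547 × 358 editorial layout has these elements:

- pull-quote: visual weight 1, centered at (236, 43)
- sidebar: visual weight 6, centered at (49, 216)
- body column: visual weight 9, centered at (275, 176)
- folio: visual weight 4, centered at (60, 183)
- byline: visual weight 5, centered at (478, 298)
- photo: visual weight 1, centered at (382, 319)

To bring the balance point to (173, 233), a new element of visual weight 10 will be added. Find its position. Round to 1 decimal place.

With the new element, Σw becomes 1 + 6 + 9 + 4 + 5 + 1 + 10 = 36.
Along x: (6017 + 10·x) / 36 = 173 (existing moment 1·236 + 6·49 + 9·275 + 4·60 + 5·478 + 1·382 = 6017) ⇒ x = (6228 − 6017) / 10 ≈ 21.10.
Along y: (5464 + 10·y) / 36 = 233 (existing moment 1·43 + 6·216 + 9·176 + 4·183 + 5·298 + 1·319 = 5464) ⇒ y = (8388 − 5464) / 10 ≈ 292.40.

(21.1, 292.4)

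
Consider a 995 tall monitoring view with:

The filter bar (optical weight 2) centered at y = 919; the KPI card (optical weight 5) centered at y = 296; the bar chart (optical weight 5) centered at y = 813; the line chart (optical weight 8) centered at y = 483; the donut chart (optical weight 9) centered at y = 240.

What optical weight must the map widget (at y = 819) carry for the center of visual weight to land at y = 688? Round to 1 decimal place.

Known weights sum to 2 + 5 + 5 + 8 + 9 = 29; their moment is 2·919 + 5·296 + 5·813 + 8·483 + 9·240 = 13407.
Balance at y = 688 requires (13407 + w·819) / (29 + w) = 688.
Solving: w = (688·29 − 13407) / (819 − 688) = 6545 / 131 ≈ 49.96.

w ≈ 50.0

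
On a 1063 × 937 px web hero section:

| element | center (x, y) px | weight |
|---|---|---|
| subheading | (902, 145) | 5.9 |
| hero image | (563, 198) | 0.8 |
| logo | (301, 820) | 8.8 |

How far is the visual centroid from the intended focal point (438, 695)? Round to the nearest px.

Σw = 5.9 + 0.8 + 8.8 = 15.5.
x-moment: 5.9·902 + 0.8·563 + 8.8·301 = 8421.0; centroid 8421.0/15.5 ≈ 543.29.
y-moment: 5.9·145 + 0.8·198 + 8.8·820 = 8229.9; centroid 8229.9/15.5 ≈ 530.96.
Relative to (438, 695): Δ = (105.29, -164.04); |Δ| = √(105.29² + -164.04²) ≈ 194.92.

≈ 195 px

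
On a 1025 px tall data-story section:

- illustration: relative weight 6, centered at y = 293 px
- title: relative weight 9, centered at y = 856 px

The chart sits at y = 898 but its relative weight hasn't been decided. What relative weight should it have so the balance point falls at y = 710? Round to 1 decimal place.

w ≈ 6.3

Known weights sum to 6 + 9 = 15; their moment is 6·293 + 9·856 = 9462.
Set Σw·y/Σw = 710: (9462 + 898w) = 710·(15 + w).
So w = (710·15 − 9462)/(898 − 710) = 1188/188 ≈ 6.32.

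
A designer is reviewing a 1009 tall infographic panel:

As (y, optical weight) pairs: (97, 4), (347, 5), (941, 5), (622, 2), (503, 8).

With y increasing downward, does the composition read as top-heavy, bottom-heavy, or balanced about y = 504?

Total weight = 4 + 5 + 5 + 2 + 8 = 24.
y: (4·97 + 5·347 + 5·941 + 2·622 + 8·503) / 24 = 12096 / 24 ≈ 504.00
That equals the midline 504 — balanced.

balanced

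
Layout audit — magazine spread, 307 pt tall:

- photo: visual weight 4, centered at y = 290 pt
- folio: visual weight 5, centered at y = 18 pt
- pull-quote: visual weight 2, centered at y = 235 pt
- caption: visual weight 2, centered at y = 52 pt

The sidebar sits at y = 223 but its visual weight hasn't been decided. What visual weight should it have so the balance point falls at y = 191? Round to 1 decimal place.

w ≈ 20.6

Fixed elements: Σw = 4 + 5 + 2 + 2 = 13, Σw·y = 4·290 + 5·18 + 2·235 + 2·52 = 1824.
For the centroid to hit 191: (1824 + w·223) / (13 + w) = 191.
So w = (191·13 − 1824)/(223 − 191) = 659/32 ≈ 20.59.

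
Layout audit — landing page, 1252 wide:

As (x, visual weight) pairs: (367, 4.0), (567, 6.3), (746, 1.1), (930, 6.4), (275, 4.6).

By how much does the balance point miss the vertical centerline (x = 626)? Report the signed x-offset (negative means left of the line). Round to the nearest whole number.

≈ -42

Σw = 4.0 + 6.3 + 1.1 + 6.4 + 4.6 = 22.4.
x: (4.0·367 + 6.3·567 + 1.1·746 + 6.4·930 + 4.6·275) / 22.4 = 13077.7 / 22.4 ≈ 583.83
Difference: 583.83 − 626 ≈ -42.17.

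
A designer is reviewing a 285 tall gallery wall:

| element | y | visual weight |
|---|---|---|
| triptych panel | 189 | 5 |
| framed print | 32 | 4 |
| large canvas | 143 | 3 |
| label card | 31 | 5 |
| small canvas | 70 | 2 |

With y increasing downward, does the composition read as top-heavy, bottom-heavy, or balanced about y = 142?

top-heavy

Weights sum to 5 + 4 + 3 + 5 + 2 = 19.
Σw·y = 5·189 + 4·32 + 3·143 + 5·31 + 2·70 = 1797, so ȳ = 1797/19 ≈ 94.58.
94.6 vs midline 142 → top-heavy.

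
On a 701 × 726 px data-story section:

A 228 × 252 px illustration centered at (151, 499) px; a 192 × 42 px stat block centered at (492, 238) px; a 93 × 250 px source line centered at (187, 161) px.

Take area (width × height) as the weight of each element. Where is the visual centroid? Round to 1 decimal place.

(191.4, 386.8)

Taking area as weight: illustration 228·252 = 57456, stat block 192·42 = 8064, source line 93·250 = 23250. Sum 88770.
x-moment: 57456·151 + 8064·492 + 23250·187 = 16991094; centroid 16991094/88770 ≈ 191.41.
y-moment: 57456·499 + 8064·238 + 23250·161 = 34333026; centroid 34333026/88770 ≈ 386.76.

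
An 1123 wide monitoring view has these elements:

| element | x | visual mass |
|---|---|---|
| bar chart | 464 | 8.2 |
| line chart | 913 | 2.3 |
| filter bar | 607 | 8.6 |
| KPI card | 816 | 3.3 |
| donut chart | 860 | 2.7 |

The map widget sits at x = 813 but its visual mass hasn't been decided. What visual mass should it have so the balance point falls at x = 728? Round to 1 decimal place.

Existing Σw = 25.1 (8.2 + 2.3 + 8.6 + 3.3 + 2.7); existing moment 8.2·464 + 2.3·913 + 8.6·607 + 3.3·816 + 2.7·860 = 16139.7.
Set Σw·x/Σw = 728: (16139.7 + 813w) = 728·(25.1 + w).
Solving: w = (728·25.1 − 16139.7) / (813 − 728) = 2133.1 / 85 ≈ 25.10.

w ≈ 25.1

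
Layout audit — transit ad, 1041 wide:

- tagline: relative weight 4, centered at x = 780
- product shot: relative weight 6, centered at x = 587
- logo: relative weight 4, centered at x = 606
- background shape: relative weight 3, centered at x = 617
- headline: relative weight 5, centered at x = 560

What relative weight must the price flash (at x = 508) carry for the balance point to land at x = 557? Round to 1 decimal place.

Known weights sum to 4 + 6 + 4 + 3 + 5 = 22; their moment is 4·780 + 6·587 + 4·606 + 3·617 + 5·560 = 13717.
Balance at x = 557 requires (13717 + w·508) / (22 + w) = 557.
So w = (557·22 − 13717)/(508 − 557) = -1463/-49 ≈ 29.86.

w ≈ 29.9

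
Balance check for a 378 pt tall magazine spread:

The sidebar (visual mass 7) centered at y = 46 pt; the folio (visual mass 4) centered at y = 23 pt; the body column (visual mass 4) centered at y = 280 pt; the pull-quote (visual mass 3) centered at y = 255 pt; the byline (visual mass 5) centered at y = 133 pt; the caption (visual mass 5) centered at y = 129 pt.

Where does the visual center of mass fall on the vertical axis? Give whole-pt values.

Total weight = 7 + 4 + 4 + 3 + 5 + 5 = 28.
Σw·y = 7·46 + 4·23 + 4·280 + 3·255 + 5·133 + 5·129 = 3609, so ȳ = 3609/28 ≈ 128.89.

y ≈ 129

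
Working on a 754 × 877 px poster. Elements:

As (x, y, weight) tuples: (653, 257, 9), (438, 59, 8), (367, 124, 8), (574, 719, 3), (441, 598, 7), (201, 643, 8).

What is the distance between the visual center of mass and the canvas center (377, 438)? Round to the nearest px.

≈ 102 px

Weights sum to 9 + 8 + 8 + 3 + 7 + 8 = 43.
x: moment 18734 / weight 43 ≈ 435.67
Σw·y = 15264; ȳ = 15264/43 ≈ 354.98.
Offset from (377, 438): Δx ≈ 58.67, Δy ≈ -83.02; distance = √(Δx² + Δy²) ≈ 101.66.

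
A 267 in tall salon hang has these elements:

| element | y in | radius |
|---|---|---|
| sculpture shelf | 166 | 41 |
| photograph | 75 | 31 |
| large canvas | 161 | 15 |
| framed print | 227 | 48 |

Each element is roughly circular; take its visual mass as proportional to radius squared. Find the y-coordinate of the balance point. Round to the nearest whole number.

r² weights: sculpture shelf 41² = 1681, photograph 31² = 961, large canvas 15² = 225, framed print 48² = 2304. Total = 5171.
Σw·y = 1681·166 + 961·75 + 225·161 + 2304·227 = 910354, so ȳ = 910354/5171 ≈ 176.05.

y ≈ 176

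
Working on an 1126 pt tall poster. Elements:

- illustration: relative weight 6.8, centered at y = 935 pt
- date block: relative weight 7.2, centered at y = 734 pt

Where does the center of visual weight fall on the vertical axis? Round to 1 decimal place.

y ≈ 831.6

Total weight = 6.8 + 7.2 = 14.0.
y-moment: 6.8·935 + 7.2·734 = 11642.8; centroid 11642.8/14.0 ≈ 831.63.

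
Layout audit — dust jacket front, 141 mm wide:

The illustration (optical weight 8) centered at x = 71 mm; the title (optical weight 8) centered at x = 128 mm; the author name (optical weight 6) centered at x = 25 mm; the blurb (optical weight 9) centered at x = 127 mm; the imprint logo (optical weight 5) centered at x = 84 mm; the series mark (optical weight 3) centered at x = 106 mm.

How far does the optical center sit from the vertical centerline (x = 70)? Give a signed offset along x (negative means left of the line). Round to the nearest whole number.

≈ 23 mm

Weights sum to 8 + 8 + 6 + 9 + 5 + 3 = 39.
Σw·x = 8·71 + 8·128 + 6·25 + 9·127 + 5·84 + 3·106 = 3623, so x̄ = 3623/39 ≈ 92.90.
Against x = 70, that's 92.90 − 70 = 22.90.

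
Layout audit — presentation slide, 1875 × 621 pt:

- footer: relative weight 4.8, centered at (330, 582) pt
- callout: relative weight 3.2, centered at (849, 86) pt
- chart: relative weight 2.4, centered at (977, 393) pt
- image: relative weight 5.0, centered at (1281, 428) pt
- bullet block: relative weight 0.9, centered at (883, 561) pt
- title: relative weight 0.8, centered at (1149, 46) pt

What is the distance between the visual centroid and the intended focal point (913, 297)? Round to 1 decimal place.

Σw = 4.8 + 3.2 + 2.4 + 5.0 + 0.9 + 0.8 = 17.1.
Σw·x = 14764.5; x̄ = 14764.5/17.1 ≈ 863.42.
Σw·y = 6693.7; ȳ = 6693.7/17.1 ≈ 391.44.
Offset from (913, 297): Δx ≈ -49.58, Δy ≈ 94.44; distance = √(Δx² + Δy²) ≈ 106.67.

≈ 106.7 pt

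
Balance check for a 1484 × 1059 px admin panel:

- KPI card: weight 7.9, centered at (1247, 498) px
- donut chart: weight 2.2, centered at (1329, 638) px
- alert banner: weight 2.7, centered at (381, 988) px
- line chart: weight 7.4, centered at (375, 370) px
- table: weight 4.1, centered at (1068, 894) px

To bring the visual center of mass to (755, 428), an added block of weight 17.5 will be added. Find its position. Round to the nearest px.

(606, 199)

After adding the added block, total weight = 7.9 + 2.2 + 2.7 + 7.4 + 4.1 + 17.5 = 41.8.
Along x: (20957.6 + 17.5·x) / 41.8 = 755 (existing moment 7.9·1247 + 2.2·1329 + 2.7·381 + 7.4·375 + 4.1·1068 = 20957.6) ⇒ x = (31559.0 − 20957.6) / 17.5 ≈ 605.79.
Along y: (14408.8 + 17.5·y) / 41.8 = 428 (existing moment 7.9·498 + 2.2·638 + 2.7·988 + 7.4·370 + 4.1·894 = 14408.8) ⇒ y = (17890.4 − 14408.8) / 17.5 ≈ 198.95.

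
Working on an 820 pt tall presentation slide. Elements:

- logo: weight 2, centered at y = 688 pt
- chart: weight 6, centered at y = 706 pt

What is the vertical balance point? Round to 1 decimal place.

y ≈ 701.5

Total weight = 2 + 6 = 8.
Σw·y = 2·688 + 6·706 = 5612, so ȳ = 5612/8 ≈ 701.50.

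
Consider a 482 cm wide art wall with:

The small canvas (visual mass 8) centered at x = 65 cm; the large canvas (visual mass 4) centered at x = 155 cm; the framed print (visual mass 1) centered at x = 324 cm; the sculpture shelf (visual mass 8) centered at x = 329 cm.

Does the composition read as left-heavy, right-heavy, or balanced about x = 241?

Total weight = 8 + 4 + 1 + 8 = 21.
Σw·x = 8·65 + 4·155 + 1·324 + 8·329 = 4096, so x̄ = 4096/21 ≈ 195.05.
195.0 vs midline 241 → left-heavy.

left-heavy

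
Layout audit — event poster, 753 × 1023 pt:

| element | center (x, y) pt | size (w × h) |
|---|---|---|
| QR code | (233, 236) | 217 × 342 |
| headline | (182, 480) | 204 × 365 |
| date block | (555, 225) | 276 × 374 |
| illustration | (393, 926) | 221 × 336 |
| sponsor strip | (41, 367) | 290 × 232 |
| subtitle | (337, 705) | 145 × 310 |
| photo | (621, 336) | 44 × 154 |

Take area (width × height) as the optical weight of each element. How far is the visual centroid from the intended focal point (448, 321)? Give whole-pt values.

≈ 192 pt

Areas → weights: QR code 217·342 = 74214, headline 204·365 = 74460, date block 276·374 = 103224, illustration 221·336 = 74256, sponsor strip 290·232 = 67280, subtitle 145·310 = 44950, photo 44·154 = 6776; Σw = 445160.
x-moment: 74214·233 + 74460·182 + 103224·555 + 74256·393 + 67280·41 + 44950·337 + 6776·621 = 139430036; centroid 139430036/445160 ≈ 313.21.
y-moment: 74214·236 + 74460·480 + 103224·225 + 74256·926 + 67280·367 + 44950·705 + 6776·336 = 203900006; centroid 203900006/445160 ≈ 458.04.
From (448, 321): dx = -134.79, dy = 137.04, so the distance is √(dx²+dy²) ≈ 192.22.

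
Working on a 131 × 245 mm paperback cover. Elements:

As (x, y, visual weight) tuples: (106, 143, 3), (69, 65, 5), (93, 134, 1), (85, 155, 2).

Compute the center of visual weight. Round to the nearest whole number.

(84, 109)

Σw = 3 + 5 + 1 + 2 = 11.
x: (3·106 + 5·69 + 1·93 + 2·85) / 11 = 926 / 11 ≈ 84.18
y: (3·143 + 5·65 + 1·134 + 2·155) / 11 = 1198 / 11 ≈ 108.91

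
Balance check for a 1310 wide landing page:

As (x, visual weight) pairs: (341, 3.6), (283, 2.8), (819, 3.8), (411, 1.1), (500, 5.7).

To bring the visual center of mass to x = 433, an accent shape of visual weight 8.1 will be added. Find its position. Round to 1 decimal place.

x ≈ 300.5

With the accent shape, Σw becomes 3.6 + 2.8 + 3.8 + 1.1 + 5.7 + 8.1 = 25.1.
x: need Σw·x = 25.1·433 = 10868.3. Existing = 3.6·341 + 2.8·283 + 3.8·819 + 1.1·411 + 5.7·500 = 8434.3. Remainder 2434.0 / 8.1 ≈ 300.49.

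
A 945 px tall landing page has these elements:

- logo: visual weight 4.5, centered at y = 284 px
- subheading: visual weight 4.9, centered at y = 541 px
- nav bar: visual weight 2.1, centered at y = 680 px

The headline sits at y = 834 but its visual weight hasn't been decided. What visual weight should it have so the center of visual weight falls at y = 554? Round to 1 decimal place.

Existing Σw = 11.5 (4.5 + 4.9 + 2.1); existing moment 4.5·284 + 4.9·541 + 2.1·680 = 5356.9.
Balance at y = 554 requires (5356.9 + w·834) / (11.5 + w) = 554.
Solving: w = (554·11.5 − 5356.9) / (834 − 554) = 1014.1 / 280 ≈ 3.62.

w ≈ 3.6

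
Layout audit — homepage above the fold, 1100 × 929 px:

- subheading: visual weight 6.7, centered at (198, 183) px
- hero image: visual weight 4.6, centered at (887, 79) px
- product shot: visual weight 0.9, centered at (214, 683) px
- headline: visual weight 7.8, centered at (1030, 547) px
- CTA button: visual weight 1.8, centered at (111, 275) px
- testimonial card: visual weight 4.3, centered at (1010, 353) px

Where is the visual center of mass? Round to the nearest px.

(696, 325)

Σw = 6.7 + 4.6 + 0.9 + 7.8 + 1.8 + 4.3 = 26.1.
x-moment: 6.7·198 + 4.6·887 + 0.9·214 + 7.8·1030 + 1.8·111 + 4.3·1010 = 18176.2; centroid 18176.2/26.1 ≈ 696.41.
y-moment: 6.7·183 + 4.6·79 + 0.9·683 + 7.8·547 + 1.8·275 + 4.3·353 = 8483.7; centroid 8483.7/26.1 ≈ 325.05.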